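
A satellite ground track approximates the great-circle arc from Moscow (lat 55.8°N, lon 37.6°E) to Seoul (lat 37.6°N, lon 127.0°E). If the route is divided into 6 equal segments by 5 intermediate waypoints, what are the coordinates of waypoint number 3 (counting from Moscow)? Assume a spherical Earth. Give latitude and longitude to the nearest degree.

≈ lat 56°N, lon 92°E

Convert each endpoint to a unit vector on the sphere (x = cos φ cos λ, y = cos φ sin λ, z = sin φ).
The central angle between the endpoints is δ = arccos(p₁·p₂) ≈ 1.036 rad (59.4°).
Interpolate at f = 3/6 with slerp weights a = sin((1−f)δ)/sin δ ≈ 0.576, b = sin(fδ)/sin δ ≈ 0.576.
p = a·p₁ + b·p₂ ≈ (-0.018, 0.562, 0.827); φ = arcsin(p_z) ≈ 55.81°, λ = atan2(p_y, p_x) ≈ 91.85°.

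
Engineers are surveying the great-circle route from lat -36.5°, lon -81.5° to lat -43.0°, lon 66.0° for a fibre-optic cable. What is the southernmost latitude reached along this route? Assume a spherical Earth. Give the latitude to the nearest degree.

≈ -72°

The great circle lies in the plane with unit normal n̂ = (p₁ × p₂)/|p₁ × p₂|.
Here n̂_z ≈ +0.317; the vertex latitude is φ_max = arccos|n̂_z| ≈ 71.5°.
Check via Clairaut: cos φ_max = |cos φ₁| · sin C = cos(36.5°)·sin(156.8°) ≈ 0.317, again giving ≈ 71.5°.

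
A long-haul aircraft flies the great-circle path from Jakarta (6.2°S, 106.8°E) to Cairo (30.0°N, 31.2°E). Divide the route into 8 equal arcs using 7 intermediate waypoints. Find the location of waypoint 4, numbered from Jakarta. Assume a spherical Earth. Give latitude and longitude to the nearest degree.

Write both endpoints as unit vectors p₁, p₂ with components (cos φ cos λ, cos φ sin λ, sin φ).
The central angle between the endpoints is δ = arccos(p₁·p₂) ≈ 1.410 rad (80.8°).
Interpolate at f = 4/8 with slerp weights a = sin((1−f)δ)/sin δ ≈ 0.657, b = sin(fδ)/sin δ ≈ 0.657.
p = a·p₁ + b·p₂ ≈ (0.298, 0.919, 0.257); φ = arcsin(p_z) ≈ 14.91°, λ = atan2(p_y, p_x) ≈ 72.06°.

≈ (15°N, 72°E)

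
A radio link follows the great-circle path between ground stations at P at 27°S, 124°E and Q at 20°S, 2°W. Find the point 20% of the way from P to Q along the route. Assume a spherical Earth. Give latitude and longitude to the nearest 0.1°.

≈ 38.1°S, 101.4°E

From cos δ = sin φ₁ sin φ₂ + cos φ₁ cos φ₂ cos Δλ, the central angle is δ ≈ 1.914 rad (109.7°).
Interpolate at f = 0.20 with slerp weights a = sin((1−f)δ)/sin δ ≈ 1.061, b = sin(fδ)/sin δ ≈ 0.397.
p = a·p₁ + b·p₂ ≈ (-0.156, 0.771, -0.618); φ = arcsin(p_z) ≈ -38.13°, λ = atan2(p_y, p_x) ≈ 101.45°.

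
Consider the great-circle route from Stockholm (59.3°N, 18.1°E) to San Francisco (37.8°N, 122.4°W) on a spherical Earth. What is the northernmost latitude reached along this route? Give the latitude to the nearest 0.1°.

≈ 74.8°N

The great circle lies in the plane with unit normal n̂ = (p₁ × p₂)/|p₁ × p₂|.
Here n̂_z ≈ -0.263; the vertex latitude is φ_max = arccos|n̂_z| ≈ 74.8°.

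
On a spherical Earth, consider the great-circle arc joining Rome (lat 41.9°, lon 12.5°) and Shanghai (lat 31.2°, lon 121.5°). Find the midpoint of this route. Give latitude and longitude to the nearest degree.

Write both endpoints as unit vectors p₁, p₂ with components (cos φ cos λ, cos φ sin λ, sin φ).
The central angle between the endpoints is δ = arccos(p₁·p₂) ≈ 1.432 rad (82.0°).
Interpolate at f = 1/2 with slerp weights a = sin((1−f)δ)/sin δ ≈ 0.663, b = sin(fδ)/sin δ ≈ 0.663.
p = a·p₁ + b·p₂ ≈ (0.185, 0.590, 0.786); φ = arcsin(p_z) ≈ 51.80°, λ = atan2(p_y, p_x) ≈ 72.56°.

≈ lat 52°, lon 73°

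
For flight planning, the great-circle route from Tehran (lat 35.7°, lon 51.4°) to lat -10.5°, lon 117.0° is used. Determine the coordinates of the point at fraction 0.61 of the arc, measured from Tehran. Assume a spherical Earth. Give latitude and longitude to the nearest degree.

Convert each endpoint to a unit vector on the sphere (x = cos φ cos λ, y = cos φ sin λ, z = sin φ).
The central angle between the endpoints is δ = arccos(p₁·p₂) ≈ 1.345 rad (77.1°).
Interpolate at f = 0.61 with slerp weights a = sin((1−f)δ)/sin δ ≈ 0.514, b = sin(fδ)/sin δ ≈ 0.751.
p = a·p₁ + b·p₂ ≈ (-0.075, 0.984, 0.163); φ = arcsin(p_z) ≈ 9.39°, λ = atan2(p_y, p_x) ≈ 94.34°.

≈ lat 9°, lon 94°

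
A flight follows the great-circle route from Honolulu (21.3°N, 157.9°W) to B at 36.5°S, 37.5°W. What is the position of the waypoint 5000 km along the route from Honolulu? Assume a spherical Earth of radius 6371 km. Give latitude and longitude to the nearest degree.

Convert each endpoint to a unit vector on the sphere (x = cos φ cos λ, y = cos φ sin λ, z = sin φ).
The central angle between the endpoints is δ = arccos(p₁·p₂) ≈ 2.208 rad (126.5°). The total great-circle distance is δ·R ≈ 2.208 × 6371 ≈ 14068 km, so the target fraction is f = 5000/14068 ≈ 0.355.
Interpolate at f ≈ 0.355 with slerp weights a = sin((1−f)δ)/sin δ ≈ 1.231, b = sin(fδ)/sin δ ≈ 0.879.
p = a·p₁ + b·p₂ ≈ (-0.502, -0.862, -0.076); φ = arcsin(p_z) ≈ -4.36°, λ = atan2(p_y, p_x) ≈ -120.21°.

≈ 4°S, 120°W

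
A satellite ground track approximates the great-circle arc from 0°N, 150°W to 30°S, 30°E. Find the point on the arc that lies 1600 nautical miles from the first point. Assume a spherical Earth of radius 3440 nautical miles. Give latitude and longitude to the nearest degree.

Convert each endpoint to a unit vector on the sphere (x = cos φ cos λ, y = cos φ sin λ, z = sin φ).
The central angle between the endpoints is δ = arccos(p₁·p₂) ≈ 2.618 rad (150.0°). The total great-circle distance is δ·R ≈ 2.618 × 3440 ≈ 9006 nmi, so the target fraction is f = 1600/9006 ≈ 0.178.
Interpolate at f ≈ 0.178 with slerp weights a = sin((1−f)δ)/sin δ ≈ 1.671, b = sin(fδ)/sin δ ≈ 0.897.
p = a·p₁ + b·p₂ ≈ (-0.774, -0.447, -0.449); φ = arcsin(p_z) ≈ -26.65°, λ = atan2(p_y, p_x) ≈ -150.00°.

≈ 27°S, 150°W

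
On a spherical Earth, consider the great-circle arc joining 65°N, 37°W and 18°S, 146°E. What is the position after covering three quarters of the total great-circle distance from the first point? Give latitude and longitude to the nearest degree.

≈ 15°N, 147°E

Convert each endpoint to a unit vector on the sphere (x = cos φ cos λ, y = cos φ sin λ, z = sin φ).
The central angle between the endpoints is δ = arccos(p₁·p₂) ≈ 2.321 rad (133.0°).
Interpolate at f = 3/4 with slerp weights a = sin((1−f)δ)/sin δ ≈ 0.749, b = sin(fδ)/sin δ ≈ 1.347.
p = a·p₁ + b·p₂ ≈ (-0.809, 0.526, 0.263); φ = arcsin(p_z) ≈ 15.23°, λ = atan2(p_y, p_x) ≈ 146.98°.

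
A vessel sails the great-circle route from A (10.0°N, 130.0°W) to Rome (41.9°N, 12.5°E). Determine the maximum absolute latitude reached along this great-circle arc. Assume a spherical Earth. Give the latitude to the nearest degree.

The great circle lies in the plane with unit normal n̂ = (p₁ × p₂)/|p₁ × p₂|.
Here n̂_z ≈ +0.504; the vertex latitude is φ_max = arccos|n̂_z| ≈ 59.7°.
Check via Clairaut: cos φ_max = |cos φ₁| · sin C = cos(10.0°)·sin(30.8°) ≈ 0.504, again giving ≈ 59.7°.

≈ 60°N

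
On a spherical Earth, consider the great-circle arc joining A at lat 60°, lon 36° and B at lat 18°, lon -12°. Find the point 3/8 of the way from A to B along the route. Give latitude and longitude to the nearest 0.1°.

≈ lat 46.7°, lon 9.8°

Convert each endpoint to a unit vector on the sphere (x = cos φ cos λ, y = cos φ sin λ, z = sin φ).
The central angle between the endpoints is δ = arccos(p₁·p₂) ≈ 0.945 rad (54.1°).
Interpolate at f = 3/8 with slerp weights a = sin((1−f)δ)/sin δ ≈ 0.687, b = sin(fδ)/sin δ ≈ 0.428.
p = a·p₁ + b·p₂ ≈ (0.676, 0.117, 0.727); φ = arcsin(p_z) ≈ 46.66°, λ = atan2(p_y, p_x) ≈ 9.84°.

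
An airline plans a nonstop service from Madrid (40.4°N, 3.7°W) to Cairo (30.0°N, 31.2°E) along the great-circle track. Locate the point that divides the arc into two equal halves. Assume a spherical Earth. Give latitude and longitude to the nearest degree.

≈ (36°N, 15°E)

The haversine formula gives a central angle δ ≈ 0.526 rad (30.1°) between the endpoints.
Interpolate at f = 1/2 with slerp weights a = sin((1−f)δ)/sin δ ≈ 0.518, b = sin(fδ)/sin δ ≈ 0.518.
p = a·p₁ + b·p₂ ≈ (0.777, 0.207, 0.594); φ = arcsin(p_z) ≈ 36.48°, λ = atan2(p_y, p_x) ≈ 14.91°.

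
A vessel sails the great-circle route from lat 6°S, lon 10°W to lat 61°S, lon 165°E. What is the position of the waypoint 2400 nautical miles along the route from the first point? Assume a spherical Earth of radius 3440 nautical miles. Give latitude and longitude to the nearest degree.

≈ lat 46°S, lon 8°W

Convert each endpoint to a unit vector on the sphere (x = cos φ cos λ, y = cos φ sin λ, z = sin φ).
The central angle between the endpoints is δ = arccos(p₁·p₂) ≈ 1.970 rad (112.9°). The total great-circle distance is δ·R ≈ 1.970 × 3440 ≈ 6778 nmi, so the target fraction is f = 2400/6778 ≈ 0.354.
Interpolate at f ≈ 0.354 with slerp weights a = sin((1−f)δ)/sin δ ≈ 1.038, b = sin(fδ)/sin δ ≈ 0.697.
p = a·p₁ + b·p₂ ≈ (0.690, -0.092, -0.718); φ = arcsin(p_z) ≈ -45.92°, λ = atan2(p_y, p_x) ≈ -7.57°.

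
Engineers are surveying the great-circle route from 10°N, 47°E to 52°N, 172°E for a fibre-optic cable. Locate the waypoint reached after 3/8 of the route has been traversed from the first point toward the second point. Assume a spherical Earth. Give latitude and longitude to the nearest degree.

Convert each endpoint to a unit vector on the sphere (x = cos φ cos λ, y = cos φ sin λ, z = sin φ).
The central angle between the endpoints is δ = arccos(p₁·p₂) ≈ 1.783 rad (102.2°).
Interpolate at f = 3/8 with slerp weights a = sin((1−f)δ)/sin δ ≈ 0.918, b = sin(fδ)/sin δ ≈ 0.634.
p = a·p₁ + b·p₂ ≈ (0.230, 0.716, 0.659); φ = arcsin(p_z) ≈ 41.25°, λ = atan2(p_y, p_x) ≈ 72.18°.

≈ 41°N, 72°E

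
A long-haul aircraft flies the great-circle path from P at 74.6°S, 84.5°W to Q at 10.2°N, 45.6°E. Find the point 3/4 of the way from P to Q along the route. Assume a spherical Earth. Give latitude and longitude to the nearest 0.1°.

≈ 16.6°S, 39.6°E

From cos δ = sin φ₁ sin φ₂ + cos φ₁ cos φ₂ cos Δλ, the central angle is δ ≈ 1.917 rad (109.8°).
Interpolate at f = 3/4 with slerp weights a = sin((1−f)δ)/sin δ ≈ 0.490, b = sin(fδ)/sin δ ≈ 1.054.
p = a·p₁ + b·p₂ ≈ (0.738, 0.611, -0.286); φ = arcsin(p_z) ≈ -16.61°, λ = atan2(p_y, p_x) ≈ 39.64°.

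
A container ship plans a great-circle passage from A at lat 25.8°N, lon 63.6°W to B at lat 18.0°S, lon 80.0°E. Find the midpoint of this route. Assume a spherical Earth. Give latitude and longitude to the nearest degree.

Convert each endpoint to a unit vector on the sphere (x = cos φ cos λ, y = cos φ sin λ, z = sin φ).
The central angle between the endpoints is δ = arccos(p₁·p₂) ≈ 2.539 rad (145.5°).
Interpolate at f = 1/2 with slerp weights a = sin((1−f)δ)/sin δ ≈ 1.684, b = sin(fδ)/sin δ ≈ 1.684.
p = a·p₁ + b·p₂ ≈ (0.952, 0.219, 0.213); φ = arcsin(p_z) ≈ 12.27°, λ = atan2(p_y, p_x) ≈ 12.96°.

≈ lat 12°N, lon 13°E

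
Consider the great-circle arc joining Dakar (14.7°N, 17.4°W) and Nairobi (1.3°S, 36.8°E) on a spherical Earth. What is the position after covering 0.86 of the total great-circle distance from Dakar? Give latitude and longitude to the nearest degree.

The haversine formula gives a central angle δ ≈ 0.977 rad (56.0°) between the endpoints.
Interpolate at f = 0.86 with slerp weights a = sin((1−f)δ)/sin δ ≈ 0.164, b = sin(fδ)/sin δ ≈ 0.899.
p = a·p₁ + b·p₂ ≈ (0.871, 0.491, 0.021); φ = arcsin(p_z) ≈ 1.22°, λ = atan2(p_y, p_x) ≈ 29.38°.

≈ 1°N, 29°E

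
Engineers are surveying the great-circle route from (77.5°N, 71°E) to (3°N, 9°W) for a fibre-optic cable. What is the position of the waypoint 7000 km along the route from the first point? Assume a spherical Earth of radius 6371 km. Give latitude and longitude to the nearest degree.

Write both endpoints as unit vectors p₁, p₂ with components (cos φ cos λ, cos φ sin λ, sin φ).
The central angle between the endpoints is δ = arccos(p₁·p₂) ≈ 1.482 rad (84.9°). The total great-circle distance is δ·R ≈ 1.482 × 6371 ≈ 9442 km, so the target fraction is f = 7000/9442 ≈ 0.741.
Interpolate at f ≈ 0.741 with slerp weights a = sin((1−f)δ)/sin δ ≈ 0.375, b = sin(fδ)/sin δ ≈ 0.894.
p = a·p₁ + b·p₂ ≈ (0.908, -0.063, 0.413); φ = arcsin(p_z) ≈ 24.42°, λ = atan2(p_y, p_x) ≈ -3.96°.

≈ (24°N, 4°W)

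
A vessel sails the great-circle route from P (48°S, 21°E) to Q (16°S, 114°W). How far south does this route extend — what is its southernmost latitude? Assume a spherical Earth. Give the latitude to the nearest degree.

≈ 62°S

The great circle lies in the plane with unit normal n̂ = (p₁ × p₂)/|p₁ × p₂|.
Here n̂_z ≈ -0.470; the vertex latitude is φ_max = arccos|n̂_z| ≈ 62.0°.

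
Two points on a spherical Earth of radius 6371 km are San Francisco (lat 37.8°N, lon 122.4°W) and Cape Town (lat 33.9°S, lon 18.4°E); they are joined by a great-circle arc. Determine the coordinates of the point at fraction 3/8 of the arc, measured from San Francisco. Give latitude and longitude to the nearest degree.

From cos δ = sin φ₁ sin φ₂ + cos φ₁ cos φ₂ cos Δλ, the central angle is δ ≈ 2.587 rad (148.2°).
Interpolate at f = 3/8 with slerp weights a = sin((1−f)δ)/sin δ ≈ 1.897, b = sin(fδ)/sin δ ≈ 1.566.
p = a·p₁ + b·p₂ ≈ (0.431, -0.855, 0.289); φ = arcsin(p_z) ≈ 16.79°, λ = atan2(p_y, p_x) ≈ -63.27°.

≈ lat 17°N, lon 63°W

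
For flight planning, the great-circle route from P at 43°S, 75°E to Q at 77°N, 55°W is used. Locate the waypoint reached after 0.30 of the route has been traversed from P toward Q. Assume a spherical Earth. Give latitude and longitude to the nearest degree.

Convert each endpoint to a unit vector on the sphere (x = cos φ cos λ, y = cos φ sin λ, z = sin φ).
The central angle between the endpoints is δ = arccos(p₁·p₂) ≈ 2.450 rad (140.4°).
Interpolate at f = 0.30 with slerp weights a = sin((1−f)δ)/sin δ ≈ 1.552, b = sin(fδ)/sin δ ≈ 1.052.
p = a·p₁ + b·p₂ ≈ (0.429, 0.902, -0.034); φ = arcsin(p_z) ≈ -1.93°, λ = atan2(p_y, p_x) ≈ 64.55°.

≈ 2°S, 65°E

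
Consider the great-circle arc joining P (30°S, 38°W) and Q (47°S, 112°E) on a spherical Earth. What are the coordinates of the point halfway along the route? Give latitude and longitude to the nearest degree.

≈ (70°S, 13°E)

Write both endpoints as unit vectors p₁, p₂ with components (cos φ cos λ, cos φ sin λ, sin φ).
The central angle between the endpoints is δ = arccos(p₁·p₂) ≈ 1.717 rad (98.4°).
Interpolate at f = 1/2 with slerp weights a = sin((1−f)δ)/sin δ ≈ 0.765, b = sin(fδ)/sin δ ≈ 0.765.
p = a·p₁ + b·p₂ ≈ (0.327, 0.076, -0.942); φ = arcsin(p_z) ≈ -70.41°, λ = atan2(p_y, p_x) ≈ 13.07°.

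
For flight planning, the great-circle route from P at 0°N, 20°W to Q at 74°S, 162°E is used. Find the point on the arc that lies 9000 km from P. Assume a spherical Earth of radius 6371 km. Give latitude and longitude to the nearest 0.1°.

≈ 80.9°S, 23.6°W

The haversine formula gives a central angle δ ≈ 1.850 rad (106.0°) between the endpoints. The total great-circle distance is δ·R ≈ 1.850 × 6371 ≈ 11786 km, so the target fraction is f = 9000/11786 ≈ 0.764.
Interpolate at f ≈ 0.764 with slerp weights a = sin((1−f)δ)/sin δ ≈ 0.440, b = sin(fδ)/sin δ ≈ 1.027.
p = a·p₁ + b·p₂ ≈ (0.145, -0.063, -0.987); φ = arcsin(p_z) ≈ -80.92°, λ = atan2(p_y, p_x) ≈ -23.59°.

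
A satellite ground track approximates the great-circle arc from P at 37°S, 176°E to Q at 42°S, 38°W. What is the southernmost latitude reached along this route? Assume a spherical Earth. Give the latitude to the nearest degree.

The great circle lies in the plane with unit normal n̂ = (p₁ × p₂)/|p₁ × p₂|.
Here n̂_z ≈ +0.333; the vertex latitude is φ_max = arccos|n̂_z| ≈ 70.5°.

≈ 71°S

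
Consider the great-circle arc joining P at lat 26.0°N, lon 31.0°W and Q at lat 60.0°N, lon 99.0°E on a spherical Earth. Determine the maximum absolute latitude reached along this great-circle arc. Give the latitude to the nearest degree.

The great circle lies in the plane with unit normal n̂ = (p₁ × p₂)/|p₁ × p₂|.
Here n̂_z ≈ +0.346; the vertex latitude is φ_max = arccos|n̂_z| ≈ 69.8°.

≈ 70°N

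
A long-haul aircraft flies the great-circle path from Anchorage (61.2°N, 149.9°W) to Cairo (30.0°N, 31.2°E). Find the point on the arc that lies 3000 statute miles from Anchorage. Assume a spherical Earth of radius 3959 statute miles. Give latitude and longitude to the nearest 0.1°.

≈ 75.4°N, 32.7°E

From cos δ = sin φ₁ sin φ₂ + cos φ₁ cos φ₂ cos Δλ, the central angle is δ ≈ 1.550 rad (88.8°). The total great-circle distance is δ·R ≈ 1.550 × 3959 ≈ 6136 mi, so the target fraction is f = 3000/6136 ≈ 0.489.
Interpolate at f ≈ 0.489 with slerp weights a = sin((1−f)δ)/sin δ ≈ 0.712, b = sin(fδ)/sin δ ≈ 0.687.
p = a·p₁ + b·p₂ ≈ (0.213, 0.136, 0.968); φ = arcsin(p_z) ≈ 75.37°, λ = atan2(p_y, p_x) ≈ 32.69°.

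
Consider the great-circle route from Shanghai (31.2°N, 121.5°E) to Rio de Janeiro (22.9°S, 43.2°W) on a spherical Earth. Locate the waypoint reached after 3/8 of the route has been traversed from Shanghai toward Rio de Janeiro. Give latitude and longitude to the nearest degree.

Write both endpoints as unit vectors p₁, p₂ with components (cos φ cos λ, cos φ sin λ, sin φ).
The central angle between the endpoints is δ = arccos(p₁·p₂) ≈ 2.864 rad (164.1°).
Interpolate at f = 3/8 with slerp weights a = sin((1−f)δ)/sin δ ≈ 3.557, b = sin(fδ)/sin δ ≈ 3.203.
p = a·p₁ + b·p₂ ≈ (0.561, 0.574, 0.596); φ = arcsin(p_z) ≈ 36.59°, λ = atan2(p_y, p_x) ≈ 45.66°.

≈ 37°N, 46°E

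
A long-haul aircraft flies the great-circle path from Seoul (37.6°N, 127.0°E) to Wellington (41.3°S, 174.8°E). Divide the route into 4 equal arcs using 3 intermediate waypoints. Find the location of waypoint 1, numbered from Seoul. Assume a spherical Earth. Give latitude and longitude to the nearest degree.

Write both endpoints as unit vectors p₁, p₂ with components (cos φ cos λ, cos φ sin λ, sin φ).
The central angle between the endpoints is δ = arccos(p₁·p₂) ≈ 1.574 rad (90.2°).
Interpolate at f = 1/4 with slerp weights a = sin((1−f)δ)/sin δ ≈ 0.925, b = sin(fδ)/sin δ ≈ 0.383.
p = a·p₁ + b·p₂ ≈ (-0.728, 0.611, 0.311); φ = arcsin(p_z) ≈ 18.13°, λ = atan2(p_y, p_x) ≈ 139.97°.

≈ 18°N, 140°E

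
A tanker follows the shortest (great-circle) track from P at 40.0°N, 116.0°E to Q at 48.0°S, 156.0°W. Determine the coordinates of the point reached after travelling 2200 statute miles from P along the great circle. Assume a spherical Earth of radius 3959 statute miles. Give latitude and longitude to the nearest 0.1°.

From cos δ = sin φ₁ sin φ₂ + cos φ₁ cos φ₂ cos Δλ, the central angle is δ ≈ 2.049 rad (117.4°). The total great-circle distance is δ·R ≈ 2.049 × 3959 ≈ 8110 mi, so the target fraction is f = 2200/8110 ≈ 0.271.
Interpolate at f ≈ 0.271 with slerp weights a = sin((1−f)δ)/sin δ ≈ 1.123, b = sin(fδ)/sin δ ≈ 0.594.
p = a·p₁ + b·p₂ ≈ (-0.740, 0.611, 0.280); φ = arcsin(p_z) ≈ 16.27°, λ = atan2(p_y, p_x) ≈ 140.45°.

≈ 16.3°N, 140.4°E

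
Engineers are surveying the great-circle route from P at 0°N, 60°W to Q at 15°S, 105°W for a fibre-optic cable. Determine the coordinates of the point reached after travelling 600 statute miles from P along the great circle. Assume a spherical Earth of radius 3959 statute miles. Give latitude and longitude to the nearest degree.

≈ 3°S, 68°W

Convert each endpoint to a unit vector on the sphere (x = cos φ cos λ, y = cos φ sin λ, z = sin φ).
The central angle between the endpoints is δ = arccos(p₁·p₂) ≈ 0.819 rad (46.9°). The total great-circle distance is δ·R ≈ 0.819 × 3959 ≈ 3242 mi, so the target fraction is f = 600/3242 ≈ 0.185.
Interpolate at f ≈ 0.185 with slerp weights a = sin((1−f)δ)/sin δ ≈ 0.847, b = sin(fδ)/sin δ ≈ 0.207.
p = a·p₁ + b·p₂ ≈ (0.372, -0.927, -0.053); φ = arcsin(p_z) ≈ -3.07°, λ = atan2(p_y, p_x) ≈ -68.13°.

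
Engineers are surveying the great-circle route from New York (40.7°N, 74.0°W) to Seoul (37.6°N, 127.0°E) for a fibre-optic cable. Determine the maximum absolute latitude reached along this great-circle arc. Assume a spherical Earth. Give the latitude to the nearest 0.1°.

The great circle lies in the plane with unit normal n̂ = (p₁ × p₂)/|p₁ × p₂|.
Here n̂_z ≈ -0.218; the vertex latitude is φ_max = arccos|n̂_z| ≈ 77.4°.

≈ 77.4°N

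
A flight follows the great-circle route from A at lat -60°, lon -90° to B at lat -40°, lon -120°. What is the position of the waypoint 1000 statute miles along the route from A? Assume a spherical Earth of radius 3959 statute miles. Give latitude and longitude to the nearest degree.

≈ lat -50°, lon -109°

Convert each endpoint to a unit vector on the sphere (x = cos φ cos λ, y = cos φ sin λ, z = sin φ).
The central angle between the endpoints is δ = arccos(p₁·p₂) ≈ 0.477 rad (27.3°). The total great-circle distance is δ·R ≈ 0.477 × 3959 ≈ 1888 mi, so the target fraction is f = 1000/1888 ≈ 0.530.
Interpolate at f ≈ 0.530 with slerp weights a = sin((1−f)δ)/sin δ ≈ 0.485, b = sin(fδ)/sin δ ≈ 0.544.
p = a·p₁ + b·p₂ ≈ (-0.208, -0.603, -0.770); φ = arcsin(p_z) ≈ -50.32°, λ = atan2(p_y, p_x) ≈ -109.06°.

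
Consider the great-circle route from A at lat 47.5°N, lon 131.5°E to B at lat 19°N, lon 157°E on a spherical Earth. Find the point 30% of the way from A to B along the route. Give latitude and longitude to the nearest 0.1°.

≈ lat 39.6°N, lon 141.2°E

Write both endpoints as unit vectors p₁, p₂ with components (cos φ cos λ, cos φ sin λ, sin φ).
The central angle between the endpoints is δ = arccos(p₁·p₂) ≈ 0.615 rad (35.3°).
Interpolate at f = 0.30 with slerp weights a = sin((1−f)δ)/sin δ ≈ 0.723, b = sin(fδ)/sin δ ≈ 0.318.
p = a·p₁ + b·p₂ ≈ (-0.601, 0.483, 0.637); φ = arcsin(p_z) ≈ 39.56°, λ = atan2(p_y, p_x) ≈ 141.16°.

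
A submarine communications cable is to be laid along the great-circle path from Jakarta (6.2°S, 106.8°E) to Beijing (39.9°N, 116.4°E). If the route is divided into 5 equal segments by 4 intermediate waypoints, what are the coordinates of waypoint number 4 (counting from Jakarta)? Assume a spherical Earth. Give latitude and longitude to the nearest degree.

≈ 31°N, 114°E

From cos δ = sin φ₁ sin φ₂ + cos φ₁ cos φ₂ cos Δλ, the central angle is δ ≈ 0.819 rad (46.9°).
Interpolate at f = 4/5 with slerp weights a = sin((1−f)δ)/sin δ ≈ 0.223, b = sin(fδ)/sin δ ≈ 0.834.
p = a·p₁ + b·p₂ ≈ (-0.349, 0.786, 0.511); φ = arcsin(p_z) ≈ 30.73°, λ = atan2(p_y, p_x) ≈ 113.93°.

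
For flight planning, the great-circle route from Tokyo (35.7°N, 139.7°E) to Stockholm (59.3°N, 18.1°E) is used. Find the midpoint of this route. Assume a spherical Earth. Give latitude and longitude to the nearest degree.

≈ 64°N, 101°E

Convert each endpoint to a unit vector on the sphere (x = cos φ cos λ, y = cos φ sin λ, z = sin φ).
The central angle between the endpoints is δ = arccos(p₁·p₂) ≈ 1.282 rad (73.5°).
Interpolate at f = 1/2 with slerp weights a = sin((1−f)δ)/sin δ ≈ 0.624, b = sin(fδ)/sin δ ≈ 0.624.
p = a·p₁ + b·p₂ ≈ (-0.084, 0.427, 0.901); φ = arcsin(p_z) ≈ 64.23°, λ = atan2(p_y, p_x) ≈ 101.09°.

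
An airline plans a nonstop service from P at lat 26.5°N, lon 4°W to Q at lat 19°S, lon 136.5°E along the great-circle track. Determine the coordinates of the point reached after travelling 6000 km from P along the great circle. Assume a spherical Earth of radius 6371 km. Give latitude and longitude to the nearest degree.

≈ lat 18°N, lon 54°E

Write both endpoints as unit vectors p₁, p₂ with components (cos φ cos λ, cos φ sin λ, sin φ).
The central angle between the endpoints is δ = arccos(p₁·p₂) ≈ 2.495 rad (143.0°). The total great-circle distance is δ·R ≈ 2.495 × 6371 ≈ 15896 km, so the target fraction is f = 6000/15896 ≈ 0.377.
Interpolate at f ≈ 0.377 with slerp weights a = sin((1−f)δ)/sin δ ≈ 1.660, b = sin(fδ)/sin δ ≈ 1.342.
p = a·p₁ + b·p₂ ≈ (0.561, 0.770, 0.304); φ = arcsin(p_z) ≈ 17.67°, λ = atan2(p_y, p_x) ≈ 53.92°.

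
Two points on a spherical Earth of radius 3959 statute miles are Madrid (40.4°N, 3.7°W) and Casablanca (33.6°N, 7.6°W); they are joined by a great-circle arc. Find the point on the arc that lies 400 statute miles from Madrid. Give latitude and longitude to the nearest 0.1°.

Convert each endpoint to a unit vector on the sphere (x = cos φ cos λ, y = cos φ sin λ, z = sin φ).
The central angle between the endpoints is δ = arccos(p₁·p₂) ≈ 0.131 rad (7.5°). The total great-circle distance is δ·R ≈ 0.131 × 3959 ≈ 517 mi, so the target fraction is f = 400/517 ≈ 0.774.
Interpolate at f ≈ 0.774 with slerp weights a = sin((1−f)δ)/sin δ ≈ 0.226, b = sin(fδ)/sin δ ≈ 0.775.
p = a·p₁ + b·p₂ ≈ (0.812, -0.097, 0.576); φ = arcsin(p_z) ≈ 35.15°, λ = atan2(p_y, p_x) ≈ -6.78°.

≈ 35.1°N, 6.8°W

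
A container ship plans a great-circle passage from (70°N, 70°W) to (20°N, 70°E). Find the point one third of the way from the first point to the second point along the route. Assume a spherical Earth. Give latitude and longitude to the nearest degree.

Convert each endpoint to a unit vector on the sphere (x = cos φ cos λ, y = cos φ sin λ, z = sin φ).
The central angle between the endpoints is δ = arccos(p₁·p₂) ≈ 1.496 rad (85.7°).
Interpolate at f = 1/3 with slerp weights a = sin((1−f)δ)/sin δ ≈ 0.842, b = sin(fδ)/sin δ ≈ 0.479.
p = a·p₁ + b·p₂ ≈ (0.253, 0.153, 0.955); φ = arcsin(p_z) ≈ 72.83°, λ = atan2(p_y, p_x) ≈ 31.15°.

≈ (73°N, 31°E)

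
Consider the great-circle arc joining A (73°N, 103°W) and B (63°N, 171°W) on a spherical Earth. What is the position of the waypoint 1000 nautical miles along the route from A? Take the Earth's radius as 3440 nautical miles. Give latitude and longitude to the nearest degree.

≈ (69°N, 155°W)

Convert each endpoint to a unit vector on the sphere (x = cos φ cos λ, y = cos φ sin λ, z = sin φ).
The central angle between the endpoints is δ = arccos(p₁·p₂) ≈ 0.447 rad (25.6°). The total great-circle distance is δ·R ≈ 0.447 × 3440 ≈ 1537 nmi, so the target fraction is f = 1000/1537 ≈ 0.650.
Interpolate at f ≈ 0.650 with slerp weights a = sin((1−f)δ)/sin δ ≈ 0.360, b = sin(fδ)/sin δ ≈ 0.663.
p = a·p₁ + b·p₂ ≈ (-0.321, -0.150, 0.935); φ = arcsin(p_z) ≈ 69.25°, λ = atan2(p_y, p_x) ≈ -155.01°.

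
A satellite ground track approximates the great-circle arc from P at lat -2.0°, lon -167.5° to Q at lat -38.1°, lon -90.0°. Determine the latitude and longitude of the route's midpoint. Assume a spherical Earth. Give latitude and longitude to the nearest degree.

≈ lat -25°, lon -134°

Convert each endpoint to a unit vector on the sphere (x = cos φ cos λ, y = cos φ sin λ, z = sin φ).
The central angle between the endpoints is δ = arccos(p₁·p₂) ≈ 1.378 rad (78.9°).
Interpolate at f = 1/2 with slerp weights a = sin((1−f)δ)/sin δ ≈ 0.648, b = sin(fδ)/sin δ ≈ 0.648.
p = a·p₁ + b·p₂ ≈ (-0.632, -0.650, -0.422); φ = arcsin(p_z) ≈ -24.98°, λ = atan2(p_y, p_x) ≈ -134.20°.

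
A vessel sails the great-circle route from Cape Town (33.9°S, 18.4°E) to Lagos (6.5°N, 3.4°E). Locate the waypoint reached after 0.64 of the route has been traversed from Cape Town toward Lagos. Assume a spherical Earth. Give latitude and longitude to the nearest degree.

≈ 8°S, 8°E

From cos δ = sin φ₁ sin φ₂ + cos φ₁ cos φ₂ cos Δλ, the central angle is δ ≈ 0.747 rad (42.8°).
Interpolate at f = 0.64 with slerp weights a = sin((1−f)δ)/sin δ ≈ 0.391, b = sin(fδ)/sin δ ≈ 0.677.
p = a·p₁ + b·p₂ ≈ (0.980, 0.142, -0.141); φ = arcsin(p_z) ≈ -8.13°, λ = atan2(p_y, p_x) ≈ 8.27°.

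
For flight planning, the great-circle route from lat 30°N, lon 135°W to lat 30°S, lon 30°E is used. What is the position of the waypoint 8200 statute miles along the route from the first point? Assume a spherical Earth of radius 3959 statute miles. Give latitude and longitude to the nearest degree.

≈ lat 17°S, lon 21°W

Write both endpoints as unit vectors p₁, p₂ with components (cos φ cos λ, cos φ sin λ, sin φ).
The central angle between the endpoints is δ = arccos(p₁·p₂) ≈ 2.915 rad (167.0°). The total great-circle distance is δ·R ≈ 2.915 × 3959 ≈ 11541 mi, so the target fraction is f = 8200/11541 ≈ 0.711.
Interpolate at f ≈ 0.711 with slerp weights a = sin((1−f)δ)/sin δ ≈ 3.326, b = sin(fδ)/sin δ ≈ 3.906.
p = a·p₁ + b·p₂ ≈ (0.893, -0.346, -0.290); φ = arcsin(p_z) ≈ -16.85°, λ = atan2(p_y, p_x) ≈ -21.17°.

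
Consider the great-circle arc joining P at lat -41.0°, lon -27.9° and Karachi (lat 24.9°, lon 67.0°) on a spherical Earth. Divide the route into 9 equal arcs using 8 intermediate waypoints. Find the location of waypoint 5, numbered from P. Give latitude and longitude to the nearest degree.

≈ lat -8°, lon 30°

Convert each endpoint to a unit vector on the sphere (x = cos φ cos λ, y = cos φ sin λ, z = sin φ).
The central angle between the endpoints is δ = arccos(p₁·p₂) ≈ 1.912 rad (109.6°).
Interpolate at f = 5/9 with slerp weights a = sin((1−f)δ)/sin δ ≈ 0.797, b = sin(fδ)/sin δ ≈ 0.927.
p = a·p₁ + b·p₂ ≈ (0.860, 0.492, -0.133); φ = arcsin(p_z) ≈ -7.63°, λ = atan2(p_y, p_x) ≈ 29.79°.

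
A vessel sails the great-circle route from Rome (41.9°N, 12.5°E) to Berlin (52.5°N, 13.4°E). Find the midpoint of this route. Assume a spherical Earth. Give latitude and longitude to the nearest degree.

≈ 47°N, 13°E

From cos δ = sin φ₁ sin φ₂ + cos φ₁ cos φ₂ cos Δλ, the central angle is δ ≈ 0.185 rad (10.6°).
Interpolate at f = 1/2 with slerp weights a = sin((1−f)δ)/sin δ ≈ 0.502, b = sin(fδ)/sin δ ≈ 0.502.
p = a·p₁ + b·p₂ ≈ (0.662, 0.152, 0.734); φ = arcsin(p_z) ≈ 47.20°, λ = atan2(p_y, p_x) ≈ 12.90°.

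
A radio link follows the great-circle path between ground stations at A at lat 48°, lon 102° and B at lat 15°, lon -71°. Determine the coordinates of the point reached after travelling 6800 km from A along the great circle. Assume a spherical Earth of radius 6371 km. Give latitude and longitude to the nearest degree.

Write both endpoints as unit vectors p₁, p₂ with components (cos φ cos λ, cos φ sin λ, sin φ).
The central angle between the endpoints is δ = arccos(p₁·p₂) ≈ 2.037 rad (116.7°). The total great-circle distance is δ·R ≈ 2.037 × 6371 ≈ 12975 km, so the target fraction is f = 6800/12975 ≈ 0.524.
Interpolate at f ≈ 0.524 with slerp weights a = sin((1−f)δ)/sin δ ≈ 0.923, b = sin(fδ)/sin δ ≈ 0.980.
p = a·p₁ + b·p₂ ≈ (0.180, -0.291, 0.940); φ = arcsin(p_z) ≈ 69.97°, λ = atan2(p_y, p_x) ≈ -58.31°.

≈ lat 70°, lon -58°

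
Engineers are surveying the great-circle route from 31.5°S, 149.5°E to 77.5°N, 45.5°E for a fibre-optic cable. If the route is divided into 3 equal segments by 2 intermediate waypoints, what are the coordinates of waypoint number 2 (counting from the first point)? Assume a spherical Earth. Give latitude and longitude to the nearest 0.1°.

≈ 48.5°N, 127.3°E

The haversine formula gives a central angle δ ≈ 2.159 rad (123.7°) between the endpoints.
Interpolate at f = 2/3 with slerp weights a = sin((1−f)δ)/sin δ ≈ 0.792, b = sin(fδ)/sin δ ≈ 1.192.
p = a·p₁ + b·p₂ ≈ (-0.401, 0.527, 0.749); φ = arcsin(p_z) ≈ 48.54°, λ = atan2(p_y, p_x) ≈ 127.30°.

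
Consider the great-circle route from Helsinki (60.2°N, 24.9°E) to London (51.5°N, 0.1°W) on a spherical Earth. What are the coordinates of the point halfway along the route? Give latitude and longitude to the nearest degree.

≈ (56°N, 11°E)

From cos δ = sin φ₁ sin φ₂ + cos φ₁ cos φ₂ cos Δλ, the central angle is δ ≈ 0.286 rad (16.4°).
Interpolate at f = 1/2 with slerp weights a = sin((1−f)δ)/sin δ ≈ 0.505, b = sin(fδ)/sin δ ≈ 0.505.
p = a·p₁ + b·p₂ ≈ (0.542, 0.105, 0.834); φ = arcsin(p_z) ≈ 56.48°, λ = atan2(p_y, p_x) ≈ 10.98°.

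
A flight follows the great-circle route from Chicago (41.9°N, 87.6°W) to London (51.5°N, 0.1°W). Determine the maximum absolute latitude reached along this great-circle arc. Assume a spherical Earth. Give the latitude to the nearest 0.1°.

≈ 56.6°N

The great circle lies in the plane with unit normal n̂ = (p₁ × p₂)/|p₁ × p₂|.
Here n̂_z ≈ +0.551; the vertex latitude is φ_max = arccos|n̂_z| ≈ 56.6°.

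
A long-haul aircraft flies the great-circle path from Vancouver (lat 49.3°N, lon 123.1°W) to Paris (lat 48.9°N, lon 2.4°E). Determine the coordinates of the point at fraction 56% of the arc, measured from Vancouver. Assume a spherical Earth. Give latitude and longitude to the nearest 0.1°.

Convert each endpoint to a unit vector on the sphere (x = cos φ cos λ, y = cos φ sin λ, z = sin φ).
The central angle between the endpoints is δ = arccos(p₁·p₂) ≈ 1.243 rad (71.2°).
Interpolate at f = 0.56 with slerp weights a = sin((1−f)δ)/sin δ ≈ 0.549, b = sin(fδ)/sin δ ≈ 0.677.
p = a·p₁ + b·p₂ ≈ (0.249, -0.281, 0.927); φ = arcsin(p_z) ≈ 67.92°, λ = atan2(p_y, p_x) ≈ -48.47°.

≈ lat 67.9°N, lon 48.5°W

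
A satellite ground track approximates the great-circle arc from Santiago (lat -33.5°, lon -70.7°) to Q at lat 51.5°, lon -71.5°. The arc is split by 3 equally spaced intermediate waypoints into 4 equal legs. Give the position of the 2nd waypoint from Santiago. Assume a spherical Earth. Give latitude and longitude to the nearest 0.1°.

≈ lat 9.0°, lon -71.0°

From cos δ = sin φ₁ sin φ₂ + cos φ₁ cos φ₂ cos Δλ, the central angle is δ ≈ 1.484 rad (85.0°).
Interpolate at f = 2/4 with slerp weights a = sin((1−f)δ)/sin δ ≈ 0.678, b = sin(fδ)/sin δ ≈ 0.678.
p = a·p₁ + b·p₂ ≈ (0.321, -0.934, 0.156); φ = arcsin(p_z) ≈ 9.00°, λ = atan2(p_y, p_x) ≈ -71.04°.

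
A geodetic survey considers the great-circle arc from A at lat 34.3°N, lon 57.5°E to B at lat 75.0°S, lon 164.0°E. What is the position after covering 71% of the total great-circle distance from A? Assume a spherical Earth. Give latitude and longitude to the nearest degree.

≈ lat 52°S, lon 88°E

From cos δ = sin φ₁ sin φ₂ + cos φ₁ cos φ₂ cos Δλ, the central angle is δ ≈ 2.221 rad (127.2°).
Interpolate at f = 0.71 with slerp weights a = sin((1−f)δ)/sin δ ≈ 0.754, b = sin(fδ)/sin δ ≈ 1.256.
p = a·p₁ + b·p₂ ≈ (0.022, 0.615, -0.788); φ = arcsin(p_z) ≈ -52.02°, λ = atan2(p_y, p_x) ≈ 87.93°.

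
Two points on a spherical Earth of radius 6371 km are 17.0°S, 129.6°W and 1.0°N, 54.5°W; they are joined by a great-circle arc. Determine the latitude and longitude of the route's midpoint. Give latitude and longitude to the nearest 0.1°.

Write both endpoints as unit vectors p₁, p₂ with components (cos φ cos λ, cos φ sin λ, sin φ).
The central angle between the endpoints is δ = arccos(p₁·p₂) ≈ 1.328 rad (76.1°).
Interpolate at f = 1/2 with slerp weights a = sin((1−f)δ)/sin δ ≈ 0.635, b = sin(fδ)/sin δ ≈ 0.635.
p = a·p₁ + b·p₂ ≈ (-0.018, -0.984, -0.175); φ = arcsin(p_z) ≈ -10.05°, λ = atan2(p_y, p_x) ≈ -91.07°.

≈ 10.1°S, 91.1°W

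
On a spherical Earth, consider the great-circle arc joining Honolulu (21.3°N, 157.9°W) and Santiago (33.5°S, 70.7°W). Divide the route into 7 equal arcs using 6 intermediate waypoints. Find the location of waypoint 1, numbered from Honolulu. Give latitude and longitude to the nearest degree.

≈ (13°N, 146°W)

Write both endpoints as unit vectors p₁, p₂ with components (cos φ cos λ, cos φ sin λ, sin φ).
The central angle between the endpoints is δ = arccos(p₁·p₂) ≈ 1.734 rad (99.4°).
Interpolate at f = 1/7 with slerp weights a = sin((1−f)δ)/sin δ ≈ 1.010, b = sin(fδ)/sin δ ≈ 0.249.
p = a·p₁ + b·p₂ ≈ (-0.803, -0.550, 0.230); φ = arcsin(p_z) ≈ 13.28°, λ = atan2(p_y, p_x) ≈ -145.62°.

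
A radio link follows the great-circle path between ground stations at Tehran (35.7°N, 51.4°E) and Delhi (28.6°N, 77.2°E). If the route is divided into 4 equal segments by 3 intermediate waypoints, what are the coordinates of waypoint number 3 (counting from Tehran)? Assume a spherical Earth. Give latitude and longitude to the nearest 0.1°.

From cos δ = sin φ₁ sin φ₂ + cos φ₁ cos φ₂ cos Δλ, the central angle is δ ≈ 0.399 rad (22.9°).
Interpolate at f = 3/4 with slerp weights a = sin((1−f)δ)/sin δ ≈ 0.256, b = sin(fδ)/sin δ ≈ 0.759.
p = a·p₁ + b·p₂ ≈ (0.277, 0.812, 0.513); φ = arcsin(p_z) ≈ 30.85°, λ = atan2(p_y, p_x) ≈ 71.14°.

≈ 30.9°N, 71.1°E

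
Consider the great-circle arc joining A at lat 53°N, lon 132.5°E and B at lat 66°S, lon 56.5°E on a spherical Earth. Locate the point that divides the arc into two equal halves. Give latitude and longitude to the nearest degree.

≈ lat 8°S, lon 103°E

Convert each endpoint to a unit vector on the sphere (x = cos φ cos λ, y = cos φ sin λ, z = sin φ).
The central angle between the endpoints is δ = arccos(p₁·p₂) ≈ 2.306 rad (132.1°).
Interpolate at f = 1/2 with slerp weights a = sin((1−f)δ)/sin δ ≈ 1.232, b = sin(fδ)/sin δ ≈ 1.232.
p = a·p₁ + b·p₂ ≈ (-0.224, 0.964, -0.142); φ = arcsin(p_z) ≈ -8.14°, λ = atan2(p_y, p_x) ≈ 103.09°.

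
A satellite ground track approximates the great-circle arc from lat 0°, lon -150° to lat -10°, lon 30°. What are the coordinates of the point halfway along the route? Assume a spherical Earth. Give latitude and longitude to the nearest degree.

≈ lat -85°, lon -150°

Write both endpoints as unit vectors p₁, p₂ with components (cos φ cos λ, cos φ sin λ, sin φ).
The central angle between the endpoints is δ = arccos(p₁·p₂) ≈ 2.967 rad (170.0°).
Interpolate at f = 1/2 with slerp weights a = sin((1−f)δ)/sin δ ≈ 5.737, b = sin(fδ)/sin δ ≈ 5.737.
p = a·p₁ + b·p₂ ≈ (-0.075, -0.044, -0.996); φ = arcsin(p_z) ≈ -85.00°, λ = atan2(p_y, p_x) ≈ -150.00°.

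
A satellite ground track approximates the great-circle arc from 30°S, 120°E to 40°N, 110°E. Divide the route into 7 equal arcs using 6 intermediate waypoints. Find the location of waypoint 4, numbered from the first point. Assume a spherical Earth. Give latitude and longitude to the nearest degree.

The haversine formula gives a central angle δ ≈ 1.232 rad (70.6°) between the endpoints.
Interpolate at f = 4/7 with slerp weights a = sin((1−f)δ)/sin δ ≈ 0.534, b = sin(fδ)/sin δ ≈ 0.686.
p = a·p₁ + b·p₂ ≈ (-0.411, 0.895, 0.174); φ = arcsin(p_z) ≈ 10.02°, λ = atan2(p_y, p_x) ≈ 114.68°.

≈ 10°N, 115°E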